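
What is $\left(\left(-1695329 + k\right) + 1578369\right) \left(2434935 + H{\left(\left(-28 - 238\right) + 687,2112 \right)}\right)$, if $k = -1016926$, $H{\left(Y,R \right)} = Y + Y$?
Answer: $-2761893439422$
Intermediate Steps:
$H{\left(Y,R \right)} = 2 Y$
$\left(\left(-1695329 + k\right) + 1578369\right) \left(2434935 + H{\left(\left(-28 - 238\right) + 687,2112 \right)}\right) = \left(\left(-1695329 - 1016926\right) + 1578369\right) \left(2434935 + 2 \left(\left(-28 - 238\right) + 687\right)\right) = \left(-2712255 + 1578369\right) \left(2434935 + 2 \left(-266 + 687\right)\right) = - 1133886 \left(2434935 + 2 \cdot 421\right) = - 1133886 \left(2434935 + 842\right) = \left(-1133886\right) 2435777 = -2761893439422$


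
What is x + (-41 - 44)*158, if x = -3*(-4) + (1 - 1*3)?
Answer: -13420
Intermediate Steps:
x = 10 (x = 12 + (1 - 3) = 12 - 2 = 10)
x + (-41 - 44)*158 = 10 + (-41 - 44)*158 = 10 - 85*158 = 10 - 13430 = -13420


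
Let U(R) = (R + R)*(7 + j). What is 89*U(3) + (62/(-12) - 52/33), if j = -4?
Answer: 105287/66 ≈ 1595.3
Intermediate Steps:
U(R) = 6*R (U(R) = (R + R)*(7 - 4) = (2*R)*3 = 6*R)
89*U(3) + (62/(-12) - 52/33) = 89*(6*3) + (62/(-12) - 52/33) = 89*18 + (62*(-1/12) - 52*1/33) = 1602 + (-31/6 - 52/33) = 1602 - 445/66 = 105287/66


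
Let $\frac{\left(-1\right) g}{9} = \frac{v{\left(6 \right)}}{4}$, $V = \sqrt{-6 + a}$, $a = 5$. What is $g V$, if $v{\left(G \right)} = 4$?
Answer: $- 9 i \approx - 9.0 i$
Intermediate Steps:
$V = i$ ($V = \sqrt{-6 + 5} = \sqrt{-1} = i \approx 1.0 i$)
$g = -9$ ($g = - 9 \cdot \frac{4}{4} = - 9 \cdot 4 \cdot \frac{1}{4} = \left(-9\right) 1 = -9$)
$g V = - 9 i$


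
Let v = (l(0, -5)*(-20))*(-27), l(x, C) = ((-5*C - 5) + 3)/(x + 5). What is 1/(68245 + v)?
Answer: 1/70729 ≈ 1.4138e-5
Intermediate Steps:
l(x, C) = (-2 - 5*C)/(5 + x) (l(x, C) = ((-5 - 5*C) + 3)/(5 + x) = (-2 - 5*C)/(5 + x))
v = 2484 (v = (((-2 - 5*(-5))/(5 + 0))*(-20))*(-27) = (((-2 + 25)/5)*(-20))*(-27) = (((⅕)*23)*(-20))*(-27) = ((23/5)*(-20))*(-27) = -92*(-27) = 2484)
1/(68245 + v) = 1/(68245 + 2484) = 1/70729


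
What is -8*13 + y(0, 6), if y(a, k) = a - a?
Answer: -104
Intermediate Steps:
y(a, k) = 0
-8*13 + y(0, 6) = -8*13 + 0 = -104 + 0 = -104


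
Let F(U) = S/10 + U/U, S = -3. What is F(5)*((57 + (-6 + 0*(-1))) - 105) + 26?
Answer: -59/5 ≈ -11.800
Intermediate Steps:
F(U) = 7/10 (F(U) = -3/10 + U/U = -3*1/10 + 1 = -3/10 + 1 = 7/10)
F(5)*((57 + (-6 + 0*(-1))) - 105) + 26 = 7*((57 + (-6 + 0*(-1))) - 105)/10 + 26 = 7*((57 + (-6 + 0)) - 105)/10 + 26 = 7*((57 - 6) - 105)/10 + 26 = 7*(51 - 105)/10 + 26 = (7/10)*(-54) + 26 = -189/5 + 26 = -59/5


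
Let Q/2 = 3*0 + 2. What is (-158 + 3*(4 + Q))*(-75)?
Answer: 10050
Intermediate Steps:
Q = 4 (Q = 2*(3*0 + 2) = 2*(0 + 2) = 2*2 = 4)
(-158 + 3*(4 + Q))*(-75) = (-158 + 3*(4 + 4))*(-75) = (-158 + 3*8)*(-75) = (-158 + 24)*(-75) = -134*(-75) = 10050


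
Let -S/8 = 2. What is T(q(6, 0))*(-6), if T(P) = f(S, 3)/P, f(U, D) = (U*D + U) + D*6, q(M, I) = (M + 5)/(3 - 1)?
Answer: 552/11 ≈ 50.182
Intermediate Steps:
q(M, I) = 5/2 + M/2 (q(M, I) = (5 + M)/2 = (5 + M)*(1/2) = 5/2 + M/2)
S = -16 (S = -8*2 = -16)
f(U, D) = U + 6*D + D*U (f(U, D) = (D*U + U) + 6*D = (U + D*U) + 6*D = U + 6*D + D*U)
T(P) = -46/P (T(P) = (-16 + 6*3 + 3*(-16))/P = (-16 + 18 - 48)/P = -46/P)
T(q(6, 0))*(-6) = -46/(5/2 + (1/2)*6)*(-6) = -46/(5/2 + 3)*(-6) = -46/11/2*(-6) = -46*2/11*(-6) = -92/11*(-6) = 552/11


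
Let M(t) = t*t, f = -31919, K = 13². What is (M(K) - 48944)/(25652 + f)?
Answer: 20383/6267 ≈ 3.2524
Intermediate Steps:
K = 169
M(t) = t²
(M(K) - 48944)/(25652 + f) = (169² - 48944)/(25652 - 31919) = (28561 - 48944)/(-6267) = -20383*(-1/6267) = 20383/6267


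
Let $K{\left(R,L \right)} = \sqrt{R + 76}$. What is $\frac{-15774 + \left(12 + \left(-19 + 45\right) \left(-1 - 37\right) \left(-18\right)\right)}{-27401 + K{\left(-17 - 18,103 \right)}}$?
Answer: $- \frac{27702411}{375407380} - \frac{1011 \sqrt{41}}{375407380} \approx -0.07381$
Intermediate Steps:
$K{\left(R,L \right)} = \sqrt{76 + R}$
$\frac{-15774 + \left(12 + \left(-19 + 45\right) \left(-1 - 37\right) \left(-18\right)\right)}{-27401 + K{\left(-17 - 18,103 \right)}} = \frac{-15774 + \left(12 + \left(-19 + 45\right) \left(-1 - 37\right) \left(-18\right)\right)}{-27401 + \sqrt{76 - 35}} = \frac{-15774 + \left(12 + 26 \left(-38\right) \left(-18\right)\right)}{-27401 + \sqrt{76 - 35}} = \frac{-15774 + \left(12 - -17784\right)}{-27401 + \sqrt{41}} = \frac{-15774 + \left(12 + 17784\right)}{-27401 + \sqrt{41}} = \frac{-15774 + 17796}{-27401 + \sqrt{41}} = \frac{2022}{-27401 + \sqrt{41}}$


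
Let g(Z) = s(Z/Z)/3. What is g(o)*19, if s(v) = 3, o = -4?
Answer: 19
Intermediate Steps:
g(Z) = 1 (g(Z) = 3/3 = 3*(1/3) = 1)
g(o)*19 = 1*19 = 19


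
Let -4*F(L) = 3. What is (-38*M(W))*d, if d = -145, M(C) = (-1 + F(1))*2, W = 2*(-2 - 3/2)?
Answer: -19285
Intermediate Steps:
F(L) = -¾ (F(L) = -¼*3 = -¾)
W = -7 (W = 2*(-2 - 3*½) = 2*(-2 - 3/2) = 2*(-7/2) = -7)
M(C) = -7/2 (M(C) = (-1 - ¾)*2 = -7/4*2 = -7/2)
(-38*M(W))*d = -38*(-7/2)*(-145) = 133*(-145) = -19285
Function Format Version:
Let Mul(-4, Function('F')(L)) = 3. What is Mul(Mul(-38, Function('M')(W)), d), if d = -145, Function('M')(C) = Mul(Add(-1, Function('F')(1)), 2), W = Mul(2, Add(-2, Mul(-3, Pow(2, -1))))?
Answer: -19285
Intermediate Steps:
Function('F')(L) = Rational(-3, 4) (Function('F')(L) = Mul(Rational(-1, 4), 3) = Rational(-3, 4))
W = -7 (W = Mul(2, Add(-2, Mul(-3, Rational(1, 2)))) = Mul(2, Add(-2, Rational(-3, 2))) = Mul(2, Rational(-7, 2)) = -7)
Function('M')(C) = Rational(-7, 2) (Function('M')(C) = Mul(Add(-1, Rational(-3, 4)), 2) = Mul(Rational(-7, 4), 2) = Rational(-7, 2))
Mul(Mul(-38, Function('M')(W)), d) = Mul(Mul(-38, Rational(-7, 2)), -145) = Mul(133, -145) = -19285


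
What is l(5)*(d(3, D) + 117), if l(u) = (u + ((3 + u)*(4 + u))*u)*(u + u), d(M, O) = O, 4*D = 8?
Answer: 434350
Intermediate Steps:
D = 2 (D = (¼)*8 = 2)
l(u) = 2*u*(u + u*(3 + u)*(4 + u)) (l(u) = (u + u*(3 + u)*(4 + u))*(2*u) = 2*u*(u + u*(3 + u)*(4 + u)))
l(5)*(d(3, D) + 117) = (2*5²*(13 + 5² + 7*5))*(2 + 117) = (2*25*(13 + 25 + 35))*119 = (2*25*73)*119 = 3650*119 = 434350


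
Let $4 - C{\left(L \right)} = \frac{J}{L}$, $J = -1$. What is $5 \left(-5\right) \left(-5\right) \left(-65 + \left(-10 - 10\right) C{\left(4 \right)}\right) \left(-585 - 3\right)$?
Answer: $11025000$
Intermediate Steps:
$C{\left(L \right)} = 4 + \frac{1}{L}$ ($C{\left(L \right)} = 4 - - \frac{1}{L} = 4 + \frac{1}{L}$)
$5 \left(-5\right) \left(-5\right) \left(-65 + \left(-10 - 10\right) C{\left(4 \right)}\right) \left(-585 - 3\right) = 5 \left(-5\right) \left(-5\right) \left(-65 + \left(-10 - 10\right) \left(4 + \frac{1}{4}\right)\right) \left(-585 - 3\right) = \left(-25\right) \left(-5\right) \left(-65 - 20 \left(4 + \frac{1}{4}\right)\right) \left(-588\right) = 125 \left(-65 - 85\right) \left(-588\right) = 125 \left(\left(-150\right) \left(-588\right)\right) = 125 \cdot 88200 = 11025000$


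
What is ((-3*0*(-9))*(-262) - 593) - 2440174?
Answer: -2440767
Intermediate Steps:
((-3*0*(-9))*(-262) - 593) - 2440174 = ((0*(-9))*(-262) - 593) - 2440174 = (0*(-262) - 593) - 2440174 = (0 - 593) - 2440174 = -593 - 2440174 = -2440767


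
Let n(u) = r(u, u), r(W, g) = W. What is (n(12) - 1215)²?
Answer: 1447209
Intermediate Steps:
n(u) = u
(n(12) - 1215)² = (12 - 1215)² = (-1203)² = 1447209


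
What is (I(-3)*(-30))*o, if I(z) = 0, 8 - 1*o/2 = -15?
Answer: 0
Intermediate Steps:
o = 46 (o = 16 - 2*(-15) = 16 + 30 = 46)
(I(-3)*(-30))*o = (0*(-30))*46 = 0*46 = 0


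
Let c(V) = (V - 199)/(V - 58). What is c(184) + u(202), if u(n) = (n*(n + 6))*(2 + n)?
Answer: 359993083/42 ≈ 8.5713e+6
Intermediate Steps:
c(V) = (-199 + V)/(-58 + V)
u(n) = n*(2 + n)*(6 + n) (u(n) = (n*(6 + n))*(2 + n) = n*(2 + n)*(6 + n))
c(184) + u(202) = (-199 + 184)/(-58 + 184) + 202*(12 + 202² + 8*202) = -15/126 + 202*(12 + 40804 + 1616) = (1/126)*(-15) + 202*42432 = -5/42 + 8571264 = 359993083/42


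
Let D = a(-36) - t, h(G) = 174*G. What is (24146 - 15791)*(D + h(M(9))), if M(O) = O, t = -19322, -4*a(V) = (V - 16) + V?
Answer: 174703050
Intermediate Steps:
a(V) = 4 - V/2 (a(V) = -((V - 16) + V)/4 = -((-16 + V) + V)/4 = -(-16 + 2*V)/4 = 4 - V/2)
D = 19344 (D = (4 - 1/2*(-36)) - 1*(-19322) = (4 + 18) + 19322 = 22 + 19322 = 19344)
(24146 - 15791)*(D + h(M(9))) = (24146 - 15791)*(19344 + 174*9) = 8355*(19344 + 1566) = 8355*20910 = 174703050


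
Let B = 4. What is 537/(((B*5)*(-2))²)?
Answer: 537/1600 ≈ 0.33563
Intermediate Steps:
537/(((B*5)*(-2))²) = 537/(((4*5)*(-2))²) = 537/((20*(-2))²) = 537/((-40)²) = 537/1600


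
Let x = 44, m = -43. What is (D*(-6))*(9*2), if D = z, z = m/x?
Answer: 1161/11 ≈ 105.55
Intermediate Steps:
z = -43/44 ≈ -0.97727
D = -43/44 ≈ -0.97727
(D*(-6))*(9*2) = (-43/44*(-6))*(9*2) = (129/22)*18 = 1161/11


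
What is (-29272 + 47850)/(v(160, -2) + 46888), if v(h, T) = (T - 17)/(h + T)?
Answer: 2935324/7408285 ≈ 0.39622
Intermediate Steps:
v(h, T) = (-17 + T)/(T + h)
(-29272 + 47850)/(v(160, -2) + 46888) = (-29272 + 47850)/((-17 - 2)/(-2 + 160) + 46888) = 18578/(-19/158 + 46888) = 18578/(7408285/158) = 18578*(158/7408285) = 2935324/7408285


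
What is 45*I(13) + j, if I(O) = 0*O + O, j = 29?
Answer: 614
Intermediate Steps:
I(O) = O (I(O) = 0 + O = O)
45*I(13) + j = 45*13 + 29 = 585 + 29 = 614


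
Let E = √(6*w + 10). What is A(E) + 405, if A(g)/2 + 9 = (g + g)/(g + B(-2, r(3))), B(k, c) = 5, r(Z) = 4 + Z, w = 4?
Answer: 3619/9 - 20*√34/9 ≈ 389.15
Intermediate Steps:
E = √34 (E = √(6*4 + 10) = √(24 + 10) = √34 ≈ 5.8309)
A(g) = -18 + 4*g/(5 + g) (A(g) = -18 + 2*((g + g)/(g + 5)) = -18 + 2*((2*g)/(5 + g)) = -18 + 2*(2*g/(5 + g)) = -18 + 4*g/(5 + g))
A(E) + 405 = 2*(-45 - 7*√34)/(5 + √34) + 405 = 405 + 2*(-45 - 7*√34)/(5 + √34)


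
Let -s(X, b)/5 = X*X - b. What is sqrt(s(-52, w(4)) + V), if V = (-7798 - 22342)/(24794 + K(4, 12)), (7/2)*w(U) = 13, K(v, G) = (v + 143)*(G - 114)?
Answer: I*sqrt(66172070)/70 ≈ 116.21*I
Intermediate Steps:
K(v, G) = (-114 + G)*(143 + v) (K(v, G) = (143 + v)*(-114 + G) = (-114 + G)*(143 + v))
w(U) = 26/7 (w(U) = (2/7)*13 = 26/7)
s(X, b) = -5*X**2 + 5*b (s(X, b) = -5*(X*X - b) = -5*(X**2 - b) = -5*X**2 + 5*b)
V = -1507/490 (V = (-7798 - 22342)/(24794 + (-16302 - 114*4 + 143*12 + 12*4)) = -30140/(24794 + (-16302 - 456 + 1716 + 48)) = -30140/(24794 - 14994) = -30140/9800 = -30140*1/9800 = -1507/490 ≈ -3.0755)
sqrt(s(-52, w(4)) + V) = sqrt((-5*(-52)**2 + 5*(26/7)) - 1507/490) = sqrt((-5*2704 + 130/7) - 1507/490) = sqrt((-13520 + 130/7) - 1507/490) = sqrt(-94510/7 - 1507/490) = sqrt(-6617207/490) = I*sqrt(66172070)/70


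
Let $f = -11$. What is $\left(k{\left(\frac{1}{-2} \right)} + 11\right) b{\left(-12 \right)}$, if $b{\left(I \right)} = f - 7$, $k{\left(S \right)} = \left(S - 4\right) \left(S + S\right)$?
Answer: $-279$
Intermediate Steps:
$k{\left(S \right)} = 2 S \left(-4 + S\right)$ ($k{\left(S \right)} = \left(-4 + S\right) 2 S = 2 S \left(-4 + S\right)$)
$b{\left(I \right)} = -18$ ($b{\left(I \right)} = -11 - 7 = -18$)
$\left(k{\left(\frac{1}{-2} \right)} + 11\right) b{\left(-12 \right)} = \left(\frac{2 \left(-4 + \frac{1}{-2}\right)}{-2} + 11\right) \left(-18\right) = \left(2 \left(- \frac{1}{2}\right) \left(-4 - \frac{1}{2}\right) + 11\right) \left(-18\right) = \left(2 \left(- \frac{1}{2}\right) \left(- \frac{9}{2}\right) + 11\right) \left(-18\right) = \left(\frac{9}{2} + 11\right) \left(-18\right) = \frac{31}{2} \left(-18\right) = -279$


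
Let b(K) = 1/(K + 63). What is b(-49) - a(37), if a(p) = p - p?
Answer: 1/14 ≈ 0.071429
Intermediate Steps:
a(p) = 0
b(K) = 1/(63 + K)
b(-49) - a(37) = 1/(63 - 49) - 1*0 = 1/14 + 0 = 1/14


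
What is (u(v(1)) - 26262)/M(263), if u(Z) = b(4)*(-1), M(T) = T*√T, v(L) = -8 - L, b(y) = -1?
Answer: -26261*√263/69169 ≈ -6.1571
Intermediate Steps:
M(T) = T^(3/2)
u(Z) = 1 (u(Z) = -1*(-1) = 1)
(u(v(1)) - 26262)/M(263) = (1 - 26262)/(263^(3/2)) = -26261*√263/69169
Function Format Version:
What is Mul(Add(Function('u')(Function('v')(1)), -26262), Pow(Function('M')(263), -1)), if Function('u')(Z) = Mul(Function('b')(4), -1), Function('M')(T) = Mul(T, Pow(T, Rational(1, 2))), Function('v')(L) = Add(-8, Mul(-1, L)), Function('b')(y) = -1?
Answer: Mul(Rational(-26261, 69169), Pow(263, Rational(1, 2))) ≈ -6.1571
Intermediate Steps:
Function('M')(T) = Pow(T, Rational(3, 2))
Function('u')(Z) = 1 (Function('u')(Z) = Mul(-1, -1) = 1)
Mul(Add(Function('u')(Function('v')(1)), -26262), Pow(Function('M')(263), -1)) = Mul(Add(1, -26262), Pow(Pow(263, Rational(3, 2)), -1)) = Mul(-26261, Pow(Mul(263, Pow(263, Rational(1, 2))), -1)) = Mul(-26261, Mul(Rational(1, 69169), Pow(263, Rational(1, 2)))) = Mul(Rational(-26261, 69169), Pow(263, Rational(1, 2)))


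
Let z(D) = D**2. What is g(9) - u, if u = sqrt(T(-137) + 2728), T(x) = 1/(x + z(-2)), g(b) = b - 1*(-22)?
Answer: 31 - sqrt(48255459)/133 ≈ -21.230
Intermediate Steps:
g(b) = 22 + b (g(b) = b + 22 = 22 + b)
T(x) = 1/(4 + x) (T(x) = 1/(x + (-2)**2) = 1/(x + 4) = 1/(4 + x))
u = sqrt(48255459)/133 (u = sqrt(1/(4 - 137) + 2728) = sqrt(1/(-133) + 2728) = sqrt(-1/133 + 2728) = sqrt(362823/133) = sqrt(48255459)/133 ≈ 52.230)
g(9) - u = (22 + 9) - sqrt(48255459)/133 = 31 - sqrt(48255459)/133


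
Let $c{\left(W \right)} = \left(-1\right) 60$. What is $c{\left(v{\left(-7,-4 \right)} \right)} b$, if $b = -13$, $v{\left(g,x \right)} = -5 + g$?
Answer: $780$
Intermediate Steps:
$c{\left(W \right)} = -60$
$c{\left(v{\left(-7,-4 \right)} \right)} b = \left(-60\right) \left(-13\right) = 780$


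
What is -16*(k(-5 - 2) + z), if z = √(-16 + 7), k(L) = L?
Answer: 112 - 48*I ≈ 112.0 - 48.0*I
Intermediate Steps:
z = 3*I (z = √(-9) = 3*I ≈ 3.0*I)
-16*(k(-5 - 2) + z) = -16*((-5 - 2) + 3*I) = -16*(-7 + 3*I) = 112 - 48*I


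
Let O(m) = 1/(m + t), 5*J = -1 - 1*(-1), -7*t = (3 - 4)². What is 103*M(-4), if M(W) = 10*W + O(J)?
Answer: -4841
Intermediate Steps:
t = -⅐ (t = -(3 - 4)²/7 = -⅐*(-1)² = -⅐*1 = -⅐ ≈ -0.14286)
J = 0 (J = (-1 - 1*(-1))/5 = (-1 + 1)/5 = (⅕)*0 = 0)
O(m) = 1/(-⅐ + m) (O(m) = 1/(m - ⅐) = 1/(-⅐ + m))
M(W) = -7 + 10*W (M(W) = 10*W + 7/(-1 + 7*0) = 10*W + 7/(-1 + 0) = 10*W + 7/(-1) = 10*W + 7*(-1) = 10*W - 7 = -7 + 10*W)
103*M(-4) = 103*(-7 + 10*(-4)) = 103*(-7 - 40) = 103*(-47) = -4841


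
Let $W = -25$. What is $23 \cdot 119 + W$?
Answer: $2712$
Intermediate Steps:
$23 \cdot 119 + W = 23 \cdot 119 - 25 = 2737 - 25 = 2712$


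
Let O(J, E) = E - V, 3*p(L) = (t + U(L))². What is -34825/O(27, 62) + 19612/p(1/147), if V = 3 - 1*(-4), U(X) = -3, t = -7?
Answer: -12326/275 ≈ -44.822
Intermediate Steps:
V = 7 (V = 3 + 4 = 7)
p(L) = 100/3 (p(L) = (-7 - 3)²/3 = (⅓)*(-10)² = (⅓)*100 = 100/3)
O(J, E) = -7 + E (O(J, E) = E - 1*7 = E - 7 = -7 + E)
-34825/O(27, 62) + 19612/p(1/147) = -34825/(-7 + 62) + 19612/(100/3) = -34825/55 + 19612*(3/100) = -34825*1/55 + 14709/25 = -6965/11 + 14709/25 = -12326/275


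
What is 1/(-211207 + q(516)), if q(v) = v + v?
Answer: -1/210175 ≈ -4.7579e-6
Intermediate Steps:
q(v) = 2*v
1/(-211207 + q(516)) = 1/(-211207 + 2*516) = 1/(-211207 + 1032) = 1/(-210175) = -1/210175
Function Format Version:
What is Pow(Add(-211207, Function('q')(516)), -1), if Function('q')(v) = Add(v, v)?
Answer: Rational(-1, 210175) ≈ -4.7579e-6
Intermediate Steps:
Function('q')(v) = Mul(2, v)
Pow(Add(-211207, Function('q')(516)), -1) = Pow(Add(-211207, Mul(2, 516)), -1) = Pow(Add(-211207, 1032), -1) = Pow(-210175, -1) = Rational(-1, 210175)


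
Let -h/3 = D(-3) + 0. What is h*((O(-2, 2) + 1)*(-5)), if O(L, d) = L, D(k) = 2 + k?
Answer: 15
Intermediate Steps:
h = 3 (h = -3*((2 - 3) + 0) = -3*(-1 + 0) = -3*(-1) = 3)
h*((O(-2, 2) + 1)*(-5)) = 3*((-2 + 1)*(-5)) = 3*(-1*(-5)) = 3*5 = 15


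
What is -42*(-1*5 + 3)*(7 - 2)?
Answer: 420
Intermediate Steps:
-42*(-1*5 + 3)*(7 - 2) = -42*(-5 + 3)*5 = -(-84)*5 = -42*(-10) = 420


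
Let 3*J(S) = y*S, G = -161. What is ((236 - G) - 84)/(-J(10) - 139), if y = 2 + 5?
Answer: -939/487 ≈ -1.9281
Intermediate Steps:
y = 7
J(S) = 7*S/3 (J(S) = (7*S)/3 = 7*S/3)
((236 - G) - 84)/(-J(10) - 139) = ((236 - 1*(-161)) - 84)/(-7*10/3 - 139) = ((236 + 161) - 84)/(-1*70/3 - 139) = (397 - 84)/(-70/3 - 139) = 313/(-487/3) = 313*(-3/487) = -939/487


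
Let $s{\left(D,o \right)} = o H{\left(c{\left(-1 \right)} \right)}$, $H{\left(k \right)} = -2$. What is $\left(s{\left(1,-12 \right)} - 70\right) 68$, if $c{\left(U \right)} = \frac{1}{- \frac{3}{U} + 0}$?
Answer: $-3128$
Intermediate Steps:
$c{\left(U \right)} = - \frac{U}{3}$ ($c{\left(U \right)} = \frac{1}{\left(-3\right) \frac{1}{U}} = - \frac{U}{3}$)
$s{\left(D,o \right)} = - 2 o$ ($s{\left(D,o \right)} = o \left(-2\right) = - 2 o$)
$\left(s{\left(1,-12 \right)} - 70\right) 68 = \left(\left(-2\right) \left(-12\right) - 70\right) 68 = \left(24 - 70\right) 68 = \left(-46\right) 68 = -3128$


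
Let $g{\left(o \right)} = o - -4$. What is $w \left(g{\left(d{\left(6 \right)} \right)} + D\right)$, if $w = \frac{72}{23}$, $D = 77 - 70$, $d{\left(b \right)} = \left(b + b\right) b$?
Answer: $\frac{5976}{23} \approx 259.83$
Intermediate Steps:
$d{\left(b \right)} = 2 b^{2}$ ($d{\left(b \right)} = 2 b b = 2 b^{2}$)
$g{\left(o \right)} = 4 + o$ ($g{\left(o \right)} = o + 4 = 4 + o$)
$D = 7$ ($D = 77 - 70 = 7$)
$w = \frac{72}{23}$ ($w = 72 \cdot \frac{1}{23} = \frac{72}{23} \approx 3.1304$)
$w \left(g{\left(d{\left(6 \right)} \right)} + D\right) = \frac{72 \left(\left(4 + 2 \cdot 6^{2}\right) + 7\right)}{23} = \frac{72 \left(\left(4 + 2 \cdot 36\right) + 7\right)}{23} = \frac{72 \left(\left(4 + 72\right) + 7\right)}{23} = \frac{72 \left(76 + 7\right)}{23} = \frac{72}{23} \cdot 83 = \frac{5976}{23}$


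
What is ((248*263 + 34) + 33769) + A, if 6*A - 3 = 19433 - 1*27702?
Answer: 292948/3 ≈ 97649.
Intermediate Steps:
A = -4133/3 (A = ½ + (19433 - 1*27702)/6 = ½ + (19433 - 27702)/6 = ½ + (⅙)*(-8269) = ½ - 8269/6 = -4133/3 ≈ -1377.7)
((248*263 + 34) + 33769) + A = ((248*263 + 34) + 33769) - 4133/3 = ((65224 + 34) + 33769) - 4133/3 = (65258 + 33769) - 4133/3 = 99027 - 4133/3 = 292948/3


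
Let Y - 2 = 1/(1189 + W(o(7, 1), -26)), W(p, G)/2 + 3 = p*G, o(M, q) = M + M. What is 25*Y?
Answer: 4555/91 ≈ 50.055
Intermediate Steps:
o(M, q) = 2*M
W(p, G) = -6 + 2*G*p (W(p, G) = -6 + 2*(p*G) = -6 + 2*(G*p) = -6 + 2*G*p)
Y = 911/455 (Y = 2 + 1/(1189 + (-6 + 2*(-26)*(2*7))) = 2 + 1/(1189 + (-6 + 2*(-26)*14)) = 2 + 1/(1189 + (-6 - 728)) = 2 + 1/(1189 - 734) = 2 + 1/455 = 911/455 ≈ 2.0022)
25*Y = 25*(911/455) = 4555/91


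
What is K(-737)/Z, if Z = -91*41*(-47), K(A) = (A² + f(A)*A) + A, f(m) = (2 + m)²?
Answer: -397603393/175357 ≈ -2267.4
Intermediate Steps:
K(A) = A + A² + A*(2 + A)² (K(A) = (A² + (2 + A)²*A) + A = (A² + A*(2 + A)²) + A = A + A² + A*(2 + A)²)
Z = 175357 (Z = -3731*(-47) = 175357)
K(-737)/Z = -737*(1 - 737 + (2 - 737)²)/175357 = -737*(1 - 737 + (-735)²)*(1/175357) = -737*(1 - 737 + 540225)*(1/175357) = -737*539489*(1/175357) = -397603393*1/175357 = -397603393/175357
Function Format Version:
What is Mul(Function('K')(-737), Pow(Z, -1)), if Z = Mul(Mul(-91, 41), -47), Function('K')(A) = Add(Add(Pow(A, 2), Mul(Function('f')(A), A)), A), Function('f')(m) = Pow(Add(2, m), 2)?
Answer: Rational(-397603393, 175357) ≈ -2267.4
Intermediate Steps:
Function('K')(A) = Add(A, Pow(A, 2), Mul(A, Pow(Add(2, A), 2))) (Function('K')(A) = Add(Add(Pow(A, 2), Mul(Pow(Add(2, A), 2), A)), A) = Add(Add(Pow(A, 2), Mul(A, Pow(Add(2, A), 2))), A) = Add(A, Pow(A, 2), Mul(A, Pow(Add(2, A), 2))))
Z = 175357 (Z = Mul(-3731, -47) = 175357)
Mul(Function('K')(-737), Pow(Z, -1)) = Mul(Mul(-737, Add(1, -737, Pow(Add(2, -737), 2))), Pow(175357, -1)) = Mul(Mul(-737, Add(1, -737, Pow(-735, 2))), Rational(1, 175357)) = Mul(Mul(-737, Add(1, -737, 540225)), Rational(1, 175357)) = Mul(Mul(-737, 539489), Rational(1, 175357)) = Mul(-397603393, Rational(1, 175357)) = Rational(-397603393, 175357)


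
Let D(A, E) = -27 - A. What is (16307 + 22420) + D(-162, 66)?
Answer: 38862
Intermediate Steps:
(16307 + 22420) + D(-162, 66) = (16307 + 22420) + (-27 - 1*(-162)) = 38727 + (-27 + 162) = 38727 + 135 = 38862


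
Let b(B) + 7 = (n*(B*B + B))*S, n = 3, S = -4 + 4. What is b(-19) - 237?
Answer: -244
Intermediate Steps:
S = 0
b(B) = -7 (b(B) = -7 + (3*(B*B + B))*0 = -7 + (3*(B² + B))*0 = -7 + (3*(B + B²))*0 = -7 + (3*B + 3*B²)*0 = -7 + 0 = -7)
b(-19) - 237 = -7 - 237 = -244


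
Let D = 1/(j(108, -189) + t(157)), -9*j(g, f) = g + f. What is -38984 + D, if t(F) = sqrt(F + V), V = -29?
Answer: -1832257/47 + 8*sqrt(2)/47 ≈ -38984.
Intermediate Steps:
j(g, f) = -f/9 - g/9 (j(g, f) = -(g + f)/9 = -(f + g)/9 = -f/9 - g/9)
t(F) = sqrt(-29 + F) (t(F) = sqrt(F - 29) = sqrt(-29 + F))
D = 1/(9 + 8*sqrt(2)) (D = 1/((-1/9*(-189) - 1/9*108) + sqrt(-29 + 157)) = 1/((21 - 12) + sqrt(128)) = 1/(9 + 8*sqrt(2)) ≈ 0.049228)
-38984 + D = -38984 + (-9/47 + 8*sqrt(2)/47) = -1832257/47 + 8*sqrt(2)/47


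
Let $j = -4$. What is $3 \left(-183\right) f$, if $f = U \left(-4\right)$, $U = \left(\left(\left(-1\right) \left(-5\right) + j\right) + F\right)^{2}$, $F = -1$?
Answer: $0$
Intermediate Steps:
$U = 0$ ($U = \left(\left(\left(-1\right) \left(-5\right) - 4\right) - 1\right)^{2} = \left(\left(5 - 4\right) - 1\right)^{2} = \left(1 - 1\right)^{2} = 0^{2} = 0$)
$f = 0$ ($f = 0 \left(-4\right) = 0$)
$3 \left(-183\right) f = 3 \left(-183\right) 0 = \left(-549\right) 0 = 0$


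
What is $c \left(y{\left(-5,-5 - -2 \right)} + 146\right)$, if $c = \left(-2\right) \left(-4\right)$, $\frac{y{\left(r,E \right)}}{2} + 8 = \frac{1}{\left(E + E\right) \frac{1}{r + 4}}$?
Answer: $\frac{3128}{3} \approx 1042.7$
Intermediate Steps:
$y{\left(r,E \right)} = -16 + \frac{4 + r}{E}$ ($y{\left(r,E \right)} = -16 + \frac{2}{\left(E + E\right) \frac{1}{r + 4}} = -16 + \frac{2}{2 E \frac{1}{4 + r}} = -16 + 2 \frac{4 + r}{2 E} = -16 + \frac{4 + r}{E}$)
$c = 8$
$c \left(y{\left(-5,-5 - -2 \right)} + 146\right) = 8 \left(\frac{4 - 5 - 16 \left(-5 - -2\right)}{-5 - -2} + 146\right) = 8 \left(\frac{4 - 5 - 16 \left(-5 + 2\right)}{-5 + 2} + 146\right) = 8 \left(\frac{4 - 5 - -48}{-3} + 146\right) = 8 \left(- \frac{4 - 5 + 48}{3} + 146\right) = 8 \left(\left(- \frac{1}{3}\right) 47 + 146\right) = 8 \left(- \frac{47}{3} + 146\right) = 8 \cdot \frac{391}{3} = \frac{3128}{3}$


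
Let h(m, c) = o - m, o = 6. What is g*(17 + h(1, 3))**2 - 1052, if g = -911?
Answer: -441976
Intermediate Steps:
h(m, c) = 6 - m
g*(17 + h(1, 3))**2 - 1052 = -911*(17 + (6 - 1*1))**2 - 1052 = -911*(17 + (6 - 1))**2 - 1052 = -911*(17 + 5)**2 - 1052 = -911*22**2 - 1052 = -911*484 - 1052 = -440924 - 1052 = -441976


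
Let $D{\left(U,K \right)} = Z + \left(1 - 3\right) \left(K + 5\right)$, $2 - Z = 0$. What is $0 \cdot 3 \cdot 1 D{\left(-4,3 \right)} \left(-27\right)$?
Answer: $0$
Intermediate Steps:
$Z = 2$ ($Z = 2 - 0 = 2 + 0 = 2$)
$D{\left(U,K \right)} = -8 - 2 K$ ($D{\left(U,K \right)} = 2 + \left(1 - 3\right) \left(K + 5\right) = 2 - 2 \left(5 + K\right) = 2 - \left(10 + 2 K\right) = -8 - 2 K$)
$0 \cdot 3 \cdot 1 D{\left(-4,3 \right)} \left(-27\right) = 0 \cdot 3 \cdot 1 \left(-8 - 6\right) \left(-27\right) = 0 \cdot 1 \left(-8 - 6\right) \left(-27\right) = 0 \left(-14\right) \left(-27\right) = 0 \left(-27\right) = 0$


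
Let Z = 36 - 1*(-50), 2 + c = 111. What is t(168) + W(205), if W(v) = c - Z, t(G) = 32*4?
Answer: 151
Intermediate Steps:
c = 109 (c = -2 + 111 = 109)
Z = 86 (Z = 36 + 50 = 86)
t(G) = 128
W(v) = 23 (W(v) = 109 - 1*86 = 109 - 86 = 23)
t(168) + W(205) = 128 + 23 = 151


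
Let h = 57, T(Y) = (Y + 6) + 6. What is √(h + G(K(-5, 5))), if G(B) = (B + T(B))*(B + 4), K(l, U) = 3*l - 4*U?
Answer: √1855 ≈ 43.070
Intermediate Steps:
K(l, U) = -4*U + 3*l
T(Y) = 12 + Y (T(Y) = (6 + Y) + 6 = 12 + Y)
G(B) = (4 + B)*(12 + 2*B) (G(B) = (B + (12 + B))*(B + 4) = (12 + 2*B)*(4 + B) = (4 + B)*(12 + 2*B))
√(h + G(K(-5, 5))) = √(57 + (48 + 2*(-4*5 + 3*(-5))² + 20*(-4*5 + 3*(-5)))) = √(57 + (48 + 2*(-20 - 15)² + 20*(-20 - 15))) = √(57 + (48 + 2*(-35)² + 20*(-35))) = √(57 + (48 + 2*1225 - 700)) = √(57 + (48 + 2450 - 700)) = √(57 + 1798) = √1855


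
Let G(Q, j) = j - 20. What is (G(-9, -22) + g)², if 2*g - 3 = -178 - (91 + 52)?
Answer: 40401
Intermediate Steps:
G(Q, j) = -20 + j
g = -159 (g = 3/2 + (-178 - (91 + 52))/2 = 3/2 + (-178 - 1*143)/2 = 3/2 + (-178 - 143)/2 = 3/2 + (½)*(-321) = 3/2 - 321/2 = -159)
(G(-9, -22) + g)² = ((-20 - 22) - 159)² = (-42 - 159)² = (-201)² = 40401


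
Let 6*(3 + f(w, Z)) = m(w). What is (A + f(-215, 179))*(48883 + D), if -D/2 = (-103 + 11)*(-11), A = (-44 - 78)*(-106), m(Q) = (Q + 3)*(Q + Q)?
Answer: 3953353253/3 ≈ 1.3178e+9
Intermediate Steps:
m(Q) = 2*Q*(3 + Q) (m(Q) = (3 + Q)*(2*Q) = 2*Q*(3 + Q))
f(w, Z) = -3 + w*(3 + w)/3 (f(w, Z) = -3 + (2*w*(3 + w))/6 = -3 + w*(3 + w)/3)
A = 12932 (A = -122*(-106) = 12932)
D = -2024 (D = -2*(-103 + 11)*(-11) = -(-184)*(-11) = -2*1012 = -2024)
(A + f(-215, 179))*(48883 + D) = (12932 + (-3 + (1/3)*(-215)*(3 - 215)))*(48883 - 2024) = (12932 + (-3 + (1/3)*(-215)*(-212)))*46859 = (12932 + (-3 + 45580/3))*46859 = (12932 + 45571/3)*46859 = (84367/3)*46859 = 3953353253/3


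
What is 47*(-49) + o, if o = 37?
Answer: -2266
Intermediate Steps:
47*(-49) + o = 47*(-49) + 37 = -2303 + 37 = -2266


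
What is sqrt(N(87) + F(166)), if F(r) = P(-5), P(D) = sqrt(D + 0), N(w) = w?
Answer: sqrt(87 + I*sqrt(5)) ≈ 9.3282 + 0.1199*I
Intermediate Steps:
P(D) = sqrt(D)
F(r) = I*sqrt(5) (F(r) = sqrt(-5) = I*sqrt(5))
sqrt(N(87) + F(166)) = sqrt(87 + I*sqrt(5))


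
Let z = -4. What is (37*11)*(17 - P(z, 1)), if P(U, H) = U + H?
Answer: 8140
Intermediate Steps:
P(U, H) = H + U
(37*11)*(17 - P(z, 1)) = (37*11)*(17 - (1 - 4)) = 407*(17 - 1*(-3)) = 407*(17 + 3) = 407*20 = 8140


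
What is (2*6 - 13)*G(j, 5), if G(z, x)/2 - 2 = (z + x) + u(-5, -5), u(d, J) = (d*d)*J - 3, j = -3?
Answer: 248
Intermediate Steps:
u(d, J) = -3 + J*d² (u(d, J) = d²*J - 3 = J*d² - 3 = -3 + J*d²)
G(z, x) = -252 + 2*x + 2*z (G(z, x) = 4 + 2*((z + x) + (-3 - 5*(-5)²)) = 4 + 2*((x + z) + (-3 - 5*25)) = 4 + 2*((x + z) + (-3 - 125)) = 4 + 2*((x + z) - 128) = 4 + 2*(-128 + x + z) = 4 + (-256 + 2*x + 2*z) = -252 + 2*x + 2*z)
(2*6 - 13)*G(j, 5) = (2*6 - 13)*(-252 + 2*5 + 2*(-3)) = (12 - 13)*(-252 + 10 - 6) = -1*(-248) = 248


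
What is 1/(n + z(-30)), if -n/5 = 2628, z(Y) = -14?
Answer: -1/13154 ≈ -7.6022e-5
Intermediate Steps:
n = -13140 (n = -5*2628 = -13140)
1/(n + z(-30)) = 1/(-13140 - 14) = 1/(-13154) = -1/13154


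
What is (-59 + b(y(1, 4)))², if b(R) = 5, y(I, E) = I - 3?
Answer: 2916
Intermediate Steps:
y(I, E) = -3 + I
(-59 + b(y(1, 4)))² = (-59 + 5)² = (-54)² = 2916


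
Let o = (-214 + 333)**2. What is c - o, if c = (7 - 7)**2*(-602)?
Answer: -14161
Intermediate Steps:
o = 14161 (o = 119**2 = 14161)
c = 0 (c = 0**2*(-602) = 0*(-602) = 0)
c - o = 0 - 1*14161 = 0 - 14161 = -14161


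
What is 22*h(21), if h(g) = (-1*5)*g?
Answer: -2310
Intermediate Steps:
h(g) = -5*g
22*h(21) = 22*(-5*21) = 22*(-105) = -2310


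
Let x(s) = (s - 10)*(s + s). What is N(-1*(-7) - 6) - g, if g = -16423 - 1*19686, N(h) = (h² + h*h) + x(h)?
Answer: 36093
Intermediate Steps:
x(s) = 2*s*(-10 + s) (x(s) = (-10 + s)*(2*s) = 2*s*(-10 + s))
N(h) = 2*h² + 2*h*(-10 + h) (N(h) = (h² + h*h) + 2*h*(-10 + h) = (h² + h²) + 2*h*(-10 + h) = 2*h² + 2*h*(-10 + h))
g = -36109 (g = -16423 - 19686 = -36109)
N(-1*(-7) - 6) - g = 4*(-1*(-7) - 6)*(-5 + (-1*(-7) - 6)) - 1*(-36109) = 4*(7 - 6)*(-5 + (7 - 6)) + 36109 = 4*1*(-5 + 1) + 36109 = 4*1*(-4) + 36109 = -16 + 36109 = 36093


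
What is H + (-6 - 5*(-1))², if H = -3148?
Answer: -3147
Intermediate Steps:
H + (-6 - 5*(-1))² = -3148 + (-6 - 5*(-1))² = -3148 + (-6 + 5)² = -3148 + (-1)² = -3148 + 1 = -3147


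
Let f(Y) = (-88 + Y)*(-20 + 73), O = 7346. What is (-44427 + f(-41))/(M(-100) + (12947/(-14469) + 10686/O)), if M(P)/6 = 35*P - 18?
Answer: 681101667792/280436811065 ≈ 2.4287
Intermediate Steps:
M(P) = -108 + 210*P (M(P) = 6*(35*P - 18) = 6*(-18 + 35*P) = -108 + 210*P)
f(Y) = -4664 + 53*Y (f(Y) = (-88 + Y)*53 = -4664 + 53*Y)
(-44427 + f(-41))/(M(-100) + (12947/(-14469) + 10686/O)) = (-44427 + (-4664 + 53*(-41)))/((-108 + 210*(-100)) + (12947/(-14469) + 10686/7346)) = (-44427 + (-4664 - 2173))/((-108 - 21000) + (12947*(-1/14469) + 10686*(1/7346))) = (-44427 - 6837)/(-21108 + (-12947/14469 + 5343/3673)) = -51264/(-21108 + 29753536/53144637) = -51264/(-1121747244260/53144637) = -51264*(-53144637/1121747244260) = 681101667792/280436811065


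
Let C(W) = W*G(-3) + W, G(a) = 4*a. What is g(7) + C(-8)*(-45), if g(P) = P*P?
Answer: -3911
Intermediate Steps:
g(P) = P²
C(W) = -11*W (C(W) = W*(4*(-3)) + W = W*(-12) + W = -12*W + W = -11*W)
g(7) + C(-8)*(-45) = 7² - 11*(-8)*(-45) = 49 + 88*(-45) = 49 - 3960 = -3911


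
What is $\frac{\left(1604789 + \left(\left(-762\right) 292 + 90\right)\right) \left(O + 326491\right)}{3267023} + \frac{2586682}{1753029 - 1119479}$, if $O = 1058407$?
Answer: $\frac{606453608652675093}{1034911210825} \approx 5.86 \cdot 10^{5}$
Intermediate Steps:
$\frac{\left(1604789 + \left(\left(-762\right) 292 + 90\right)\right) \left(O + 326491\right)}{3267023} + \frac{2586682}{1753029 - 1119479} = \frac{\left(1604789 + \left(\left(-762\right) 292 + 90\right)\right) \left(1058407 + 326491\right)}{3267023} + \frac{2586682}{1753029 - 1119479} = \left(1604789 + \left(-222504 + 90\right)\right) 1384898 \cdot \frac{1}{3267023} + \frac{2586682}{1753029 - 1119479} = \left(1604789 - 222414\right) 1384898 \cdot \frac{1}{3267023} + \frac{2586682}{633550} = 1382375 \cdot 1384898 \cdot \frac{1}{3267023} + 2586682 \cdot \frac{1}{633550} = 1914448372750 \cdot \frac{1}{3267023} + \frac{1293341}{316775} = \frac{1914448372750}{3267023} + \frac{1293341}{316775} = \frac{606453608652675093}{1034911210825}$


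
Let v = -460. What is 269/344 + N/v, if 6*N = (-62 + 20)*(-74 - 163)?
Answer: -111739/39560 ≈ -2.8245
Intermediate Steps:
N = 1659 (N = ((-62 + 20)*(-74 - 163))/6 = (-42*(-237))/6 = (1/6)*9954 = 1659)
269/344 + N/v = 269/344 + 1659/(-460) = 269*(1/344) + 1659*(-1/460) = 269/344 - 1659/460 = -111739/39560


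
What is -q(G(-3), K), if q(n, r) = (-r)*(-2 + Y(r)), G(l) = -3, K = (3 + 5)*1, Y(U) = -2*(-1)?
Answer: 0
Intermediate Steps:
Y(U) = 2
K = 8 (K = 8*1 = 8)
q(n, r) = 0 (q(n, r) = (-r)*(-2 + 2) = -r*0 = 0)
-q(G(-3), K) = -1*0 = 0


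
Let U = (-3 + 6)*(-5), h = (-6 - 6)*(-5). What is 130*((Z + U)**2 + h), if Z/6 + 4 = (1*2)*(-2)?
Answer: 523770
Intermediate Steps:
h = 60 (h = -12*(-5) = 60)
U = -15 (U = 3*(-5) = -15)
Z = -48 (Z = -24 + 6*((1*2)*(-2)) = -24 + 6*(2*(-2)) = -24 + 6*(-4) = -24 - 24 = -48)
130*((Z + U)**2 + h) = 130*((-48 - 15)**2 + 60) = 130*((-63)**2 + 60) = 130*(3969 + 60) = 130*4029 = 523770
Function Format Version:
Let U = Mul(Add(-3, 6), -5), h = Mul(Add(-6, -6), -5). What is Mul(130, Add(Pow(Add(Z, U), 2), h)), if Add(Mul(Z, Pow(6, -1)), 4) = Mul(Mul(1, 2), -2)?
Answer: 523770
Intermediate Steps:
h = 60 (h = Mul(-12, -5) = 60)
U = -15 (U = Mul(3, -5) = -15)
Z = -48 (Z = Add(-24, Mul(6, Mul(Mul(1, 2), -2))) = Add(-24, Mul(6, Mul(2, -2))) = Add(-24, Mul(6, -4)) = Add(-24, -24) = -48)
Mul(130, Add(Pow(Add(Z, U), 2), h)) = Mul(130, Add(Pow(Add(-48, -15), 2), 60)) = Mul(130, Add(Pow(-63, 2), 60)) = Mul(130, Add(3969, 60)) = Mul(130, 4029) = 523770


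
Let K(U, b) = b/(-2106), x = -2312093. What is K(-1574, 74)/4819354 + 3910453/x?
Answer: -19844687830199627/11733362764261866 ≈ -1.6913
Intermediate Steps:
K(U, b) = -b/2106 (K(U, b) = b*(-1/2106) = -b/2106)
K(-1574, 74)/4819354 + 3910453/x = -1/2106*74/4819354 + 3910453/(-2312093) = -37/1053*1/4819354 + 3910453*(-1/2312093) = -37/5074779762 - 3910453/2312093 = -19844687830199627/11733362764261866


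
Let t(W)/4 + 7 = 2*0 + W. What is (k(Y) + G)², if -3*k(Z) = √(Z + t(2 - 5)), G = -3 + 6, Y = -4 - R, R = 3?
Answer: (9 - I*√47)²/9 ≈ 3.7778 - 13.711*I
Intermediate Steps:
t(W) = -28 + 4*W (t(W) = -28 + 4*(2*0 + W) = -28 + 4*(0 + W) = -28 + 4*W)
Y = -7 (Y = -4 - 1*3 = -4 - 3 = -7)
G = 3
k(Z) = -√(-40 + Z)/3 (k(Z) = -√(Z + (-28 + 4*(2 - 5)))/3 = -√(Z + (-28 + 4*(-3)))/3 = -√(Z + (-28 - 12))/3 = -√(Z - 40)/3 = -√(-40 + Z)/3)
(k(Y) + G)² = (-√(-40 - 7)/3 + 3)² = (-I*√47/3 + 3)² = (3 - I*√47/3)²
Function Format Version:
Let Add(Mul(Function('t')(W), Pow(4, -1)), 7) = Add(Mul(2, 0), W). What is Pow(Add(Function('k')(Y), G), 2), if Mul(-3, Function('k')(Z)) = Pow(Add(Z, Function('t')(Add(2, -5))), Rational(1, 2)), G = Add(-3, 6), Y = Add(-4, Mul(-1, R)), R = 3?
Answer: Mul(Rational(1, 9), Pow(Add(9, Mul(-1, I, Pow(47, Rational(1, 2)))), 2)) ≈ Add(3.7778, Mul(-13.711, I))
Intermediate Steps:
Function('t')(W) = Add(-28, Mul(4, W)) (Function('t')(W) = Add(-28, Mul(4, Add(Mul(2, 0), W))) = Add(-28, Mul(4, Add(0, W))) = Add(-28, Mul(4, W)))
Y = -7 (Y = Add(-4, Mul(-1, 3)) = Add(-4, -3) = -7)
G = 3
Function('k')(Z) = Mul(Rational(-1, 3), Pow(Add(-40, Z), Rational(1, 2))) (Function('k')(Z) = Mul(Rational(-1, 3), Pow(Add(Z, Add(-28, Mul(4, Add(2, -5)))), Rational(1, 2))) = Mul(Rational(-1, 3), Pow(Add(Z, Add(-28, Mul(4, -3))), Rational(1, 2))) = Mul(Rational(-1, 3), Pow(Add(Z, Add(-28, -12)), Rational(1, 2))) = Mul(Rational(-1, 3), Pow(Add(Z, -40), Rational(1, 2))) = Mul(Rational(-1, 3), Pow(Add(-40, Z), Rational(1, 2))))
Pow(Add(Function('k')(Y), G), 2) = Pow(Add(Mul(Rational(-1, 3), Pow(Add(-40, -7), Rational(1, 2))), 3), 2) = Pow(Add(Mul(Rational(-1, 3), Pow(-47, Rational(1, 2))), 3), 2) = Pow(Add(Mul(Rational(-1, 3), Mul(I, Pow(47, Rational(1, 2)))), 3), 2) = Pow(Add(Mul(Rational(-1, 3), I, Pow(47, Rational(1, 2))), 3), 2) = Pow(Add(3, Mul(Rational(-1, 3), I, Pow(47, Rational(1, 2)))), 2)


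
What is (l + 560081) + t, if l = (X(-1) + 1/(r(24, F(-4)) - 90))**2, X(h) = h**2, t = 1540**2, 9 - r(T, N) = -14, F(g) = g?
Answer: 13160320365/4489 ≈ 2.9317e+6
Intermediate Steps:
r(T, N) = 23 (r(T, N) = 9 - 1*(-14) = 9 + 14 = 23)
t = 2371600
l = 4356/4489 (l = ((-1)**2 + 1/(23 - 90))**2 = (1 + 1/(-67))**2 = (1 - 1/67)**2 = (66/67)**2 = 4356/4489 ≈ 0.97037)
(l + 560081) + t = (4356/4489 + 560081) + 2371600 = 2514207965/4489 + 2371600 = 13160320365/4489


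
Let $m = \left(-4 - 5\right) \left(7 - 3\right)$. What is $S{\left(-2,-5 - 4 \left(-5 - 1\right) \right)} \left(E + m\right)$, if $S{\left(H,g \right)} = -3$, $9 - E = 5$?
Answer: $96$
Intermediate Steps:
$E = 4$ ($E = 9 - 5 = 4$)
$m = -36$ ($m = \left(-9\right) 4 = -36$)
$S{\left(-2,-5 - 4 \left(-5 - 1\right) \right)} \left(E + m\right) = - 3 \left(4 - 36\right) = \left(-3\right) \left(-32\right) = 96$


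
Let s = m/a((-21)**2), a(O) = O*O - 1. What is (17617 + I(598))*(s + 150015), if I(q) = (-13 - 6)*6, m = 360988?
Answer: 127663723531141/48620 ≈ 2.6257e+9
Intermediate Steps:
I(q) = -114 (I(q) = -19*6 = -114)
a(O) = -1 + O**2 (a(O) = O**2 - 1 = -1 + O**2)
s = 90247/48620 (s = 360988/(-1 + ((-21)**2)**2) = 360988/(-1 + 441**2) = 360988/(-1 + 194481) = 360988/194480 = 360988*(1/194480) = 90247/48620 ≈ 1.8562)
(17617 + I(598))*(s + 150015) = (17617 - 114)*(90247/48620 + 150015) = 17503*(7293819547/48620) = 127663723531141/48620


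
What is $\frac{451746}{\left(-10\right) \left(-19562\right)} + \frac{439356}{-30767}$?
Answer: $- \frac{36023975769}{3009320270} \approx -11.971$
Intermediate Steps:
$\frac{451746}{\left(-10\right) \left(-19562\right)} + \frac{439356}{-30767} = \frac{451746}{195620} + 439356 \left(- \frac{1}{30767}\right) = 451746 \cdot \frac{1}{195620} - \frac{439356}{30767} = \frac{225873}{97810} - \frac{439356}{30767} = - \frac{36023975769}{3009320270}$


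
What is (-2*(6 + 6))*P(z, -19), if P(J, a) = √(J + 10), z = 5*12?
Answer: -24*√70 ≈ -200.80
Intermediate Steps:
z = 60
P(J, a) = √(10 + J)
(-2*(6 + 6))*P(z, -19) = (-2*(6 + 6))*√(10 + 60) = (-2*12)*√70 = -24*√70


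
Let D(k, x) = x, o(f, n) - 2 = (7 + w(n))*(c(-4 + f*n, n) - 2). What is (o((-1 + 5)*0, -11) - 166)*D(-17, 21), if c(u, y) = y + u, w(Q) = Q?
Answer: -2016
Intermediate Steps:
c(u, y) = u + y
o(f, n) = 2 + (7 + n)*(-6 + n + f*n) (o(f, n) = 2 + (7 + n)*(((-4 + f*n) + n) - 2) = 2 + (7 + n)*((-4 + n + f*n) - 2) = 2 + (7 + n)*(-6 + n + f*n))
(o((-1 + 5)*0, -11) - 166)*D(-17, 21) = ((-40 - 11 + (-11)**2 + ((-1 + 5)*0)*(-11)**2 + 7*((-1 + 5)*0)*(-11)) - 166)*21 = ((-40 - 11 + 121 + (4*0)*121 + 7*(4*0)*(-11)) - 166)*21 = ((-40 - 11 + 121 + 0*121 + 7*0*(-11)) - 166)*21 = ((-40 - 11 + 121 + 0 + 0) - 166)*21 = (70 - 166)*21 = -96*21 = -2016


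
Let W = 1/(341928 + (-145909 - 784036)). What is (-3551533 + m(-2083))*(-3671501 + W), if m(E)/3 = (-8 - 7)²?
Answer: 7665965102981918444/588017 ≈ 1.3037e+13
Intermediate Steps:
m(E) = 675 (m(E) = 3*(-8 - 7)² = 3*(-15)² = 3*225 = 675)
W = -1/588017 (W = 1/(341928 - 929945) = 1/(-588017) = -1/588017 ≈ -1.7006e-6)
(-3551533 + m(-2083))*(-3671501 + W) = (-3551533 + 675)*(-3671501 - 1/588017) = -3550858*(-2158905003518/588017) = 7665965102981918444/588017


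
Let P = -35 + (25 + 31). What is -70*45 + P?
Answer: -3129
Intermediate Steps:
P = 21 (P = -35 + 56 = 21)
-70*45 + P = -70*45 + 21 = -3150 + 21 = -3129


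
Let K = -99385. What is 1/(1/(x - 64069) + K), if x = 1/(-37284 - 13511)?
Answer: -3254384856/323437038964355 ≈ -1.0062e-5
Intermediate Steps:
x = -1/50795 (x = 1/(-50795) = -1/50795 ≈ -1.9687e-5)
1/(1/(x - 64069) + K) = 1/(1/(-1/50795 - 64069) - 99385) = 1/(1/(-3254384856/50795) - 99385) = 1/(-50795/3254384856 - 99385) = 1/(-323437038964355/3254384856) = -3254384856/323437038964355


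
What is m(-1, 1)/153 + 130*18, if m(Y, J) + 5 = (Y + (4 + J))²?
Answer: 358031/153 ≈ 2340.1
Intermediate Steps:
m(Y, J) = -5 + (4 + J + Y)² (m(Y, J) = -5 + (Y + (4 + J))² = -5 + (4 + J + Y)²)
m(-1, 1)/153 + 130*18 = (-5 + (4 + 1 - 1)²)/153 + 130*18 = (-5 + 4²)*(1/153) + 2340 = (-5 + 16)*(1/153) + 2340 = 11*(1/153) + 2340 = 11/153 + 2340 = 358031/153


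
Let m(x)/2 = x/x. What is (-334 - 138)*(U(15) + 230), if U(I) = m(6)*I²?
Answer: -320960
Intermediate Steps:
m(x) = 2 (m(x) = 2*(x/x) = 2*1 = 2)
U(I) = 2*I²
(-334 - 138)*(U(15) + 230) = (-334 - 138)*(2*15² + 230) = -472*(2*225 + 230) = -472*(450 + 230) = -472*680 = -320960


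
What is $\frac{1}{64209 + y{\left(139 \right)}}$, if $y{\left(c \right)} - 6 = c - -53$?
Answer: $\frac{1}{64407} \approx 1.5526 \cdot 10^{-5}$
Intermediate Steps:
$y{\left(c \right)} = 59 + c$ ($y{\left(c \right)} = 6 + \left(c - -53\right) = 6 + \left(c + 53\right) = 6 + \left(53 + c\right) = 59 + c$)
$\frac{1}{64209 + y{\left(139 \right)}} = \frac{1}{64209 + \left(59 + 139\right)} = \frac{1}{64209 + 198} = \frac{1}{64407}$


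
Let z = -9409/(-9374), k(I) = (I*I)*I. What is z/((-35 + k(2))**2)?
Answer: 9409/6833646 ≈ 0.0013769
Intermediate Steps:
k(I) = I**3 (k(I) = I**2*I = I**3)
z = 9409/9374 (z = -9409*(-1/9374) = 9409/9374 ≈ 1.0037)
z/((-35 + k(2))**2) = 9409/(9374*((-35 + 2**3)**2)) = 9409/(9374*((-35 + 8)**2)) = 9409/(9374*((-27)**2)) = (9409/9374)/729 = (9409/9374)*(1/729) = 9409/6833646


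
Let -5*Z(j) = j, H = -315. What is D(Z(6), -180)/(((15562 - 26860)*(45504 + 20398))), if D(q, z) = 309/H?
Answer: 103/78178883580 ≈ 1.3175e-9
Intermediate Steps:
Z(j) = -j/5
D(q, z) = -103/105 (D(q, z) = 309/(-315) = 309*(-1/315) = -103/105)
D(Z(6), -180)/(((15562 - 26860)*(45504 + 20398))) = -103*1/((15562 - 26860)*(45504 + 20398))/105 = -103/(105*((-11298*65902))) = -103/105/(-744560796) = -103/105*(-1/744560796) = 103/78178883580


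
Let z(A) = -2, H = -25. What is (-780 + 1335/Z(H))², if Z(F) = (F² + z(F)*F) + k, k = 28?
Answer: 299214470025/494209 ≈ 6.0544e+5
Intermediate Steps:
Z(F) = 28 + F² - 2*F (Z(F) = (F² - 2*F) + 28 = 28 + F² - 2*F)
(-780 + 1335/Z(H))² = (-780 + 1335/(28 + (-25)² - 2*(-25)))² = (-780 + 1335/(28 + 625 + 50))² = (-780 + 1335/703)² = (-547005/703)² = 299214470025/494209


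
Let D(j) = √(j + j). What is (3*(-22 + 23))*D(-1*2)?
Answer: 6*I ≈ 6.0*I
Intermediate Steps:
D(j) = √2*√j (D(j) = √(2*j) = √2*√j)
(3*(-22 + 23))*D(-1*2) = (3*(-22 + 23))*(√2*√(-1*2)) = (3*1)*(√2*√(-2)) = 3*(√2*(I*√2)) = 3*(2*I) = 6*I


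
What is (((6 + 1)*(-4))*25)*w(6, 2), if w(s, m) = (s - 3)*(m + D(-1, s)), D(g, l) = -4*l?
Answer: 46200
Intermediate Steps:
w(s, m) = (-3 + s)*(m - 4*s) (w(s, m) = (s - 3)*(m - 4*s) = (-3 + s)*(m - 4*s))
(((6 + 1)*(-4))*25)*w(6, 2) = (((6 + 1)*(-4))*25)*(-4*6² - 3*2 + 12*6 + 2*6) = ((7*(-4))*25)*(-4*36 - 6 + 72 + 12) = (-28*25)*(-144 - 6 + 72 + 12) = -700*(-66) = 46200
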